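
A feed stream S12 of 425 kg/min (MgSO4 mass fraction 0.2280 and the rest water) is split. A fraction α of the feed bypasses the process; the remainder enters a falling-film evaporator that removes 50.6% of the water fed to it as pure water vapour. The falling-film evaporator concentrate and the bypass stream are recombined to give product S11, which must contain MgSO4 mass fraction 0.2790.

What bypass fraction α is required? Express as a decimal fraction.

All 425×0.228 = 96.9 kg/min of MgSO4 reaches S11, so S11 = 96.9/0.279 = 347.31 kg/min and vapour = 77.688 kg/min.
The evaporator receives (1−α)·425 of feed at 0.772 water and removes 0.506 of that water:
0.506×0.772×(1−α)×425 = 77.688
(1−α) = 77.688/166.02 = 0.4679;  α = 0.5321.

0.532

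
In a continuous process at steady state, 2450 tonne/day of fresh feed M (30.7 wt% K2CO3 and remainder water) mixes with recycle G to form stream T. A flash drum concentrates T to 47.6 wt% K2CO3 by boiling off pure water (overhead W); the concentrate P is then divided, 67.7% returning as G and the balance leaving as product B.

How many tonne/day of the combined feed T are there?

5762 tonne/day

Overall K2CO3 balance (none leaves overhead): K2CO3 in fresh feed = K2CO3 in product, i.e. 2450×0.307 = (1−0.677)·P·0.476.
P = 752.15/(0.476×0.323) = 4892.1 tonne/day.
Recycle G = 0.677×4892.1 = 3311.9 tonne/day.
Combined feed T = 2450 + 3311.9 = 5761.9 tonne/day.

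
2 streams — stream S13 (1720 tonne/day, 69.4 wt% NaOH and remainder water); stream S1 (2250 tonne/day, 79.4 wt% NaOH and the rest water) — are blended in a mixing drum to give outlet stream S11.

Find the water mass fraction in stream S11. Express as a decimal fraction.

Total flow out = 1720 + 2250 = 3970 tonne/day.
water in = 1720×0.306 + 2250×0.206 = 989.82 tonne/day.
water mass fraction in S11 = 989.82/3970 = 0.249.

0.249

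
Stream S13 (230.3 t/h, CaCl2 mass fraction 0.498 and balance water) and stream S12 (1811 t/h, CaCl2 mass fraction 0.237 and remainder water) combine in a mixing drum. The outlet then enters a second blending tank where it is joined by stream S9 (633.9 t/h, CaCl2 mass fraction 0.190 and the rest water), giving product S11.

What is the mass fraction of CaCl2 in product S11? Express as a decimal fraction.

0.248

Overall, product flow = 2675.2 t/h.
CaCl2 in = 230.3×0.498 + 1811×0.237 + 633.9×0.190 = 664.34 t/h.
CaCl2 fraction in S11 = 0.248.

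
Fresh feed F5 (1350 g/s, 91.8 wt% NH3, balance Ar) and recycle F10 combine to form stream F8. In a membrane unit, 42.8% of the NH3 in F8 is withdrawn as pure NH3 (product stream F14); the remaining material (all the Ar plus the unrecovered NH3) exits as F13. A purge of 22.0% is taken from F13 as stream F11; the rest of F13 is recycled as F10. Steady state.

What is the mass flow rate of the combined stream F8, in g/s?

Ar enters only via F5 and leaves only via the purge: 1350×0.082 = 0.220×(Ar in F13), and the membrane unit passes all Ar, so Ar in F8 = Ar in F13 = 503.18 g/s.
NH3 in F8: m_A = 1350×0.918 + (1−0.220)·(1−0.428)·m_A, so m_A = 1239.3/0.5538 = 2237.6 g/s.
F8 = 2237.6 + 503.18 = 2740.8 g/s.

2741 g/s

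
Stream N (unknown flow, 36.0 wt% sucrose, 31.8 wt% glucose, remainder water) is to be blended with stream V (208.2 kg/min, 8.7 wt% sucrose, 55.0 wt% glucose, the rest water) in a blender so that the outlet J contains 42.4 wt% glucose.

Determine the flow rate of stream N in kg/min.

247.5 kg/min

Let N be the unknown flow. Total out = 208.2 + N.
glucose balance: 114.51 + 0.318·N = 0.424·(208.2 + N)
(0.318 − 0.424)·N = 0.424×208.2 − 114.51 = -26.233
N = -26.233 / -0.106 = 247.48 kg/min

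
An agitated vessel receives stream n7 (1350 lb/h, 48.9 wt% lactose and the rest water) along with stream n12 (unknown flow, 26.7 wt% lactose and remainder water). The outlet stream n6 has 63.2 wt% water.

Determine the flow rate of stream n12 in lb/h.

Let n12 be the unknown flow. Total out = 1350 + n12.
water balance: 689.85 + 0.733·n12 = 0.632·(1350 + n12)
(0.733 − 0.632)·n12 = 0.632×1350 − 689.85 = 163.35
n12 = 163.35 / 0.101 = 1617.3 lb/h

1617 lb/h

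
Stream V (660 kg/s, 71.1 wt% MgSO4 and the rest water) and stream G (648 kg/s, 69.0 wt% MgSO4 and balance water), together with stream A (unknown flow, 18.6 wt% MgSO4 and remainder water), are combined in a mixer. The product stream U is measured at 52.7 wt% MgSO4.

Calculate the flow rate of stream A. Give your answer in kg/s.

Let A be the unknown flow. Total out = 1308 + A.
MgSO4 balance: 916.38 + 0.186·A = 0.527·(1308 + A)
(0.186 − 0.527)·A = 0.527×1308 − 916.38 = -227.06
A = -227.06 / -0.341 = 665.88 kg/s

665.9 kg/s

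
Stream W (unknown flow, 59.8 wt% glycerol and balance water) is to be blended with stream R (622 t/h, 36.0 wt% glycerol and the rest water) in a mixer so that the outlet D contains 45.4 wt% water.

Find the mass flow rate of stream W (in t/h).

2225 t/h

Let W be the unknown flow. Total out = 622 + W.
water balance: 398.08 + 0.402·W = 0.454·(622 + W)
(0.402 − 0.454)·W = 0.454×622 − 398.08 = -115.69
W = -115.69 / -0.052 = 2224.8 t/h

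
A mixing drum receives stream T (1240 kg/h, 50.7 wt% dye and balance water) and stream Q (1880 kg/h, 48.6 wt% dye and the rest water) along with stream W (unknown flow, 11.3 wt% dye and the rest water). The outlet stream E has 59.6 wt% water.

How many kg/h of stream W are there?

Let W be the unknown flow. Total out = 3120 + W.
water balance: 1577.6 + 0.887·W = 0.596·(3120 + W)
(0.887 − 0.596)·W = 0.596×3120 − 1577.6 = 281.88
W = 281.88 / 0.291 = 968.66 kg/h

968.7 kg/h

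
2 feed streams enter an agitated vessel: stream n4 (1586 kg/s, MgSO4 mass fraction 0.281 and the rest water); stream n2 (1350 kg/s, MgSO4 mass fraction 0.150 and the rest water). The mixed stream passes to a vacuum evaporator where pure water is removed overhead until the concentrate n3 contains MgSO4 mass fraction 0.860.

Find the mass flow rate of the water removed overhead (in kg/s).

MgSO4 entering = 1586×0.281 + 1350×0.150 = 648.17 kg/s.
All MgSO4 reports to n3, so n3 = 648.17/0.860 = 753.68 kg/s.
Total feed = 2936 kg/s; overhead = 2936 − 753.68 = 2182.3 kg/s.

2182 kg/s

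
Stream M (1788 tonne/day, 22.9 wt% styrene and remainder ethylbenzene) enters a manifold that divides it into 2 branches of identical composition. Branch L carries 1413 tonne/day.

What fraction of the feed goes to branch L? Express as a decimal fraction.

0.790

Fraction to L = 1413/1788 = 0.7903.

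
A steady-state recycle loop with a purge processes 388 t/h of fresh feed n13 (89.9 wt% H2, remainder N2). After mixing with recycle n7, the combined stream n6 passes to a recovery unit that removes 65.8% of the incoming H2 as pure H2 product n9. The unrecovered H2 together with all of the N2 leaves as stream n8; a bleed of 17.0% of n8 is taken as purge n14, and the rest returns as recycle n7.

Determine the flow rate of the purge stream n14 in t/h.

N2 enters only via n13 and leaves only via the purge: 388×0.101 = 0.170×(N2 in n8), and the recovery unit passes all N2, so N2 in n6 = N2 in n8 = 230.52 t/h.
H2 in n6: m_A = 388×0.899 + (1−0.170)·(1−0.658)·m_A, so m_A = 348.81/0.7161 = 487.07 t/h.
n8 = (1−0.658)×487.07 + 230.52 = 397.1 t/h.
Purge n14 = 0.170×397.1 = 67.506 t/h.

67.51 t/h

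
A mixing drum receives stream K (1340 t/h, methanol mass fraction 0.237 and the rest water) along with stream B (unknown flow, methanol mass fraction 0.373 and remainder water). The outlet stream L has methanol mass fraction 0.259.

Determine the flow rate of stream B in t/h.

Let B be the unknown flow. Total out = 1340 + B.
methanol balance: 317.58 + 0.373·B = 0.259·(1340 + B)
(0.373 − 0.259)·B = 0.259×1340 − 317.58 = 29.48
B = 29.48 / 0.114 = 258.6 t/h

258.6 t/h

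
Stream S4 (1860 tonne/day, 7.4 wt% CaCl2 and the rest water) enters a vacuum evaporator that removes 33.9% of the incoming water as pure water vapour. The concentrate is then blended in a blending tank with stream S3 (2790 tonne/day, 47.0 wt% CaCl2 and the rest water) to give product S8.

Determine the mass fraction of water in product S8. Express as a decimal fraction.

0.644

Vapour removed = 0.339×0.926×1860 = 583.88 tonne/day; concentrate = 1276.1 tonne/day.
water reaching the mixer = 1138.5 (from concentrate) + 2790×0.530 = 2617.2 tonne/day.
Product flow = 1276.1 + 2790 = 4066.1 tonne/day; water fraction = 0.644.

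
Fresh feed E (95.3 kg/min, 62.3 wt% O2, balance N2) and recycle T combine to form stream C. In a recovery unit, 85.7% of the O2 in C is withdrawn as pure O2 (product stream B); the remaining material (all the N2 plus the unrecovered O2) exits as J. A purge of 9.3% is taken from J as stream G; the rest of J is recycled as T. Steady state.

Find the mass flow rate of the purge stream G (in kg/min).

36.84 kg/min

N2 enters only via E and leaves only via the purge: 95.3×0.377 = 0.093×(N2 in J), and the recovery unit passes all N2, so N2 in C = N2 in J = 386.32 kg/min.
O2 in C: m_A = 95.3×0.623 + (1−0.093)·(1−0.857)·m_A, so m_A = 59.372/0.8703 = 68.22 kg/min.
J = (1−0.857)×68.22 + 386.32 = 396.08 kg/min.
Purge G = 0.093×396.08 = 36.835 kg/min.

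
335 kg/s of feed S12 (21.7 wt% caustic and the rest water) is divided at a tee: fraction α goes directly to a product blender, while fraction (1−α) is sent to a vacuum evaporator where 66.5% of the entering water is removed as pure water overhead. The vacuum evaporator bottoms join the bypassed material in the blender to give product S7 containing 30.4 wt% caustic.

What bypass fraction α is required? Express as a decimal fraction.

0.450

All 335×0.217 = 72.695 kg/s of caustic reaches S7, so S7 = 72.695/0.304 = 239.13 kg/s and vapour = 95.872 kg/s.
The evaporator receives (1−α)·335 of feed at 0.783 water and removes 0.665 of that water:
0.665×0.783×(1−α)×335 = 95.872
(1−α) = 95.872/174.43 = 0.5496;  α = 0.4504.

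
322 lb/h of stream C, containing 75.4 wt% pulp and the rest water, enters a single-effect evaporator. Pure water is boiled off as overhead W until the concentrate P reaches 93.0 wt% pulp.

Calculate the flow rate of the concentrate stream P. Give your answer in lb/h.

pulp is conserved: 322×0.754 = 242.79 lb/h all reports to the concentrate.
Concentrate = 242.79/(target fraction) = 261.06 lb/h.

261.1 lb/h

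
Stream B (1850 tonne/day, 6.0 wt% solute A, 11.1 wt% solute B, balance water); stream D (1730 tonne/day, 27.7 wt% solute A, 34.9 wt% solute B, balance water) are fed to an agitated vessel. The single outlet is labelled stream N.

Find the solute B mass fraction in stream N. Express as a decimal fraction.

0.226

Total flow out = 1850 + 1730 = 3580 tonne/day.
solute B in = 1850×0.111 + 1730×0.349 = 809.12 tonne/day.
solute B mass fraction in N = 809.12/3580 = 0.226.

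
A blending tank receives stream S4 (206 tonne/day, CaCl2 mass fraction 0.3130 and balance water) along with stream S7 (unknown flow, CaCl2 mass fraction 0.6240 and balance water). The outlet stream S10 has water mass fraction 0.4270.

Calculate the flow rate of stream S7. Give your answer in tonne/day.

1050 tonne/day

Let S7 be the unknown flow. Total out = 206 + S7.
water balance: 141.52 + 0.376·S7 = 0.427·(206 + S7)
(0.376 − 0.427)·S7 = 0.427×206 − 141.52 = -53.56
S7 = -53.56 / -0.051 = 1050.2 tonne/day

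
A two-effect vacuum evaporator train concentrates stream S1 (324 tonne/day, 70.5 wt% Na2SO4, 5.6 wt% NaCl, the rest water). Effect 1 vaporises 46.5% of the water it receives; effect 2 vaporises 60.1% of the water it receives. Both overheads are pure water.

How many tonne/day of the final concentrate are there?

water in feed = 324×0.239 = 77.436 tonne/day.
After stage 1: water left = (1−0.465)×77.436 = 41.428; stream total = 287.99 tonne/day.
After stage 2: water left = (1−0.601)×41.428 = 16.53; final concentrate = 263.09 tonne/day.

263.1 tonne/day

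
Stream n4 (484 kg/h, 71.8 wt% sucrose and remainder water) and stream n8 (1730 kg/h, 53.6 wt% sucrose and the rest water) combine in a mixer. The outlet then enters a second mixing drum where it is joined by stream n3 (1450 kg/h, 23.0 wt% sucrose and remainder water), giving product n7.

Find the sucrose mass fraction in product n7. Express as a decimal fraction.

0.4389

Overall, product flow = 3664 kg/h.
sucrose in = 484×0.718 + 1730×0.536 + 1450×0.230 = 1608.3 kg/h.
sucrose fraction in n7 = 0.4389.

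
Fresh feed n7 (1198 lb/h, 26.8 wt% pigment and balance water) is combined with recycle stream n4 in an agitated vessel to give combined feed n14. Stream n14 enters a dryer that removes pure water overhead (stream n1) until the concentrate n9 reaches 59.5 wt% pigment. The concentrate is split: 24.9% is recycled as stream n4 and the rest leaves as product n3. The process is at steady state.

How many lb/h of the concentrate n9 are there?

718.5 lb/h

Overall pigment balance (none leaves overhead): pigment in fresh feed = pigment in product, i.e. 1198×0.268 = (1−0.249)·n9·0.595.
n9 = 321.06/(0.595×0.751) = 718.51 lb/h.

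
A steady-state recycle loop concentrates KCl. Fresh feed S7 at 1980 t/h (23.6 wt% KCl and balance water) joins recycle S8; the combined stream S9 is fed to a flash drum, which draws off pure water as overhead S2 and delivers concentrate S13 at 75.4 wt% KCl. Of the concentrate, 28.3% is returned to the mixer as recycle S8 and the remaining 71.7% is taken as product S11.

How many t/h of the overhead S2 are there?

Overall KCl balance (none leaves overhead): KCl in fresh feed = KCl in product, i.e. 1980×0.236 = (1−0.283)·S13·0.754.
S13 = 467.28/(0.754×0.717) = 864.34 t/h.
Recycle S8 = 0.283×864.34 = 244.61 t/h.
Combined feed S9 = 1980 + 244.61 = 2224.6 t/h.
Overhead S2 = S9 − S13 = 2224.6 − 864.34 = 1360.3 t/h.

1360 t/h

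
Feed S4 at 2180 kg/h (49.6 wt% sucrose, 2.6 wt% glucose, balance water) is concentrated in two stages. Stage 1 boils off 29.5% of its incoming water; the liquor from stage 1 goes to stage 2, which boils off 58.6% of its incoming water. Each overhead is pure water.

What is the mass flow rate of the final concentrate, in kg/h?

1442 kg/h

water in feed = 2180×0.478 = 1042 kg/h.
After stage 1: water left = (1−0.295)×1042 = 734.64; stream total = 1872.6 kg/h.
After stage 2: water left = (1−0.586)×734.64 = 304.14; final concentrate = 1442.1 kg/h.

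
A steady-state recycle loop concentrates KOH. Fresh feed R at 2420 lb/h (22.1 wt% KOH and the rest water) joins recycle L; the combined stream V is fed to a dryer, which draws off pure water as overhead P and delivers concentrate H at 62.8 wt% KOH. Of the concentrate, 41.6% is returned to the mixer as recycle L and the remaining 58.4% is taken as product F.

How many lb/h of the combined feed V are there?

3027 lb/h

Overall KOH balance (none leaves overhead): KOH in fresh feed = KOH in product, i.e. 2420×0.221 = (1−0.416)·H·0.628.
H = 534.82/(0.628×0.584) = 1458.3 lb/h.
Recycle L = 0.416×1458.3 = 606.64 lb/h.
Combined feed V = 2420 + 606.64 = 3026.6 lb/h.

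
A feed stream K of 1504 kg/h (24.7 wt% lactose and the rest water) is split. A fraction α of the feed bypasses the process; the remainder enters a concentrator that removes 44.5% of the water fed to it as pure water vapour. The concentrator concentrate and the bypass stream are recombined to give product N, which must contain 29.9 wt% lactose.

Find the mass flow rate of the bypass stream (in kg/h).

All 1504×0.247 = 371.49 kg/h of lactose reaches N, so N = 371.49/0.299 = 1242.4 kg/h and vapour = 261.57 kg/h.
The evaporator receives (1−α)·1504 of feed at 0.753 water and removes 0.445 of that water:
0.445×0.753×(1−α)×1504 = 261.57
(1−α) = 261.57/503.97 = 0.5190;  α = 0.4810.
Bypass flow = 0.4810×1504 = 723.41 kg/h.

723.4 kg/h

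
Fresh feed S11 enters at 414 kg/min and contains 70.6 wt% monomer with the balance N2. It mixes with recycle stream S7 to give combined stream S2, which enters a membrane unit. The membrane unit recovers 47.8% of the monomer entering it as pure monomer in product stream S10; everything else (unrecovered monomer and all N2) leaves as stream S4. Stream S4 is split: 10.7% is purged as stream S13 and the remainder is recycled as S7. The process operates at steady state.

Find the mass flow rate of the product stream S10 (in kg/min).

monomer in S2: m_A = 414×0.706 + (1−0.107)·(1−0.478)·m_A, so m_A = 292.28/0.5339 = 547.5 kg/min.
Product S10 = 0.478×547.5 = 261.7 kg/min.

261.7 kg/min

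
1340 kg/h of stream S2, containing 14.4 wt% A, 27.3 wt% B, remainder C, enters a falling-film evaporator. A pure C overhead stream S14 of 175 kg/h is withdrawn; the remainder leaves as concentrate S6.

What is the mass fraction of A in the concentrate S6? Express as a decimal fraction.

0.1656

A is not removed: 1340×0.144 = 192.96 kg/h of A enters S6.
Concentrate = 1340 − 175 = 1165 kg/h.
Mass fraction = 192.96/1165 = 0.1656.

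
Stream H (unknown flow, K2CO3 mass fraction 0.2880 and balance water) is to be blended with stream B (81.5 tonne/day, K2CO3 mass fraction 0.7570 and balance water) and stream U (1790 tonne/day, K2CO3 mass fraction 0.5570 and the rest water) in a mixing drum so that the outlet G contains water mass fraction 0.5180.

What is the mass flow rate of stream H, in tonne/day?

Let H be the unknown flow. Total out = 1871.5 + H.
water balance: 812.77 + 0.712·H = 0.518·(1871.5 + H)
(0.712 − 0.518)·H = 0.518×1871.5 − 812.77 = 156.66
H = 156.66 / 0.194 = 807.54 tonne/day

807.5 tonne/day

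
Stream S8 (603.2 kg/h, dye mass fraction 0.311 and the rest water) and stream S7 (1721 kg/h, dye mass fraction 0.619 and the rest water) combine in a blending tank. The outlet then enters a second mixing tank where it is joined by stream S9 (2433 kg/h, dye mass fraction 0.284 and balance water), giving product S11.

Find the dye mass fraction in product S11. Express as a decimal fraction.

Overall, product flow = 4757.2 kg/h.
dye in = 603.2×0.311 + 1721×0.619 + 2433×0.284 = 1943.9 kg/h.
dye fraction in S11 = 0.409.

0.409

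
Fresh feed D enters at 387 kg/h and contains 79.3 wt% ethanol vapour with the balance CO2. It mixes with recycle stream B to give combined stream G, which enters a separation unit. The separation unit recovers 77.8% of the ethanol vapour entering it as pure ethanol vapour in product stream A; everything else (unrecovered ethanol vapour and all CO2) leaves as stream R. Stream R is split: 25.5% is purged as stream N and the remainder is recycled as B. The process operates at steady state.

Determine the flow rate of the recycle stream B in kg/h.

CO2 enters only via D and leaves only via the purge: 387×0.207 = 0.255×(CO2 in R), and the separation unit passes all CO2, so CO2 in G = CO2 in R = 314.15 kg/h.
ethanol vapour in G: m_A = 387×0.793 + (1−0.255)·(1−0.778)·m_A, so m_A = 306.89/0.8346 = 367.71 kg/h.
R = (1−0.778)×367.71 + 314.15 = 395.78 kg/h.
Recycle B = (1−0.255)×395.78 = 294.86 kg/h.

294.9 kg/h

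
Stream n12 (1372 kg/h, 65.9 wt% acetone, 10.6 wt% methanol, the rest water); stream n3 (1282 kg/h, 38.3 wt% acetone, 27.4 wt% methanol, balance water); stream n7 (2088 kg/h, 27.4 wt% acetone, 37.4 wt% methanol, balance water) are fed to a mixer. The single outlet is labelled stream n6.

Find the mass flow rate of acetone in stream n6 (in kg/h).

acetone out = acetone in = 1372×0.659 + 1282×0.383 + 2088×0.274 = 1967.3 kg/h.

1967 kg/h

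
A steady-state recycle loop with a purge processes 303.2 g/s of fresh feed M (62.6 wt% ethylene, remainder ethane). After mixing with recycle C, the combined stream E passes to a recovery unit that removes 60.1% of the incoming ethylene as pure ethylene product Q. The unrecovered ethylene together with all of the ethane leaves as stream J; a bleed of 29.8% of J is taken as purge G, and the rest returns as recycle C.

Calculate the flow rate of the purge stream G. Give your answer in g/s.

ethane enters only via M and leaves only via the purge: 303.2×0.374 = 0.298×(ethane in J), and the recovery unit passes all ethane, so ethane in E = ethane in J = 380.53 g/s.
ethylene in E: m_A = 303.2×0.626 + (1−0.298)·(1−0.601)·m_A, so m_A = 189.8/0.7199 = 263.65 g/s.
J = (1−0.601)×263.65 + 380.53 = 485.72 g/s.
Purge G = 0.298×485.72 = 144.75 g/s.

144.7 g/s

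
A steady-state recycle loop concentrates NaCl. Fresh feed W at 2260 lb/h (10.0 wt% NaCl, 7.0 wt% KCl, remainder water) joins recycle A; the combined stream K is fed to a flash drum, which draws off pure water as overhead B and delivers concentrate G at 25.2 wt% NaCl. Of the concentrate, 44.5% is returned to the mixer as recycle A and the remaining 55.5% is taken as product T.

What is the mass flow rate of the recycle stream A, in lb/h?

Overall NaCl balance (none leaves overhead): NaCl in fresh feed = NaCl in product, i.e. 2260×0.100 = (1−0.445)·G·0.252.
G = 226/(0.252×0.555) = 1615.9 lb/h.
Recycle A = 0.445×1615.9 = 719.08 lb/h.

719.1 lb/h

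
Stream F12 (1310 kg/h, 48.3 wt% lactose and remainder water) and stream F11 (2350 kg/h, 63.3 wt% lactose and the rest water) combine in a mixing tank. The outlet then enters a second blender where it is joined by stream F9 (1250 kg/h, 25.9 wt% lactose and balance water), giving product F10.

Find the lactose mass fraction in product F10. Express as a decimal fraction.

Overall, product flow = 4910 kg/h.
lactose in = 1310×0.483 + 2350×0.633 + 1250×0.259 = 2444 kg/h.
lactose fraction in F10 = 0.498.

0.498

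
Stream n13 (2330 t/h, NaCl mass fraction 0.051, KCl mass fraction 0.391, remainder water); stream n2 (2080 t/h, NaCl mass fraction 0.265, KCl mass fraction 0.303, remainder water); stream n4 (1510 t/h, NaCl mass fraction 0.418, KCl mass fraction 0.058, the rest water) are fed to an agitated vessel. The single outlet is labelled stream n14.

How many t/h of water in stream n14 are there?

water out = water in = 2330×0.558 + 2080×0.432 + 1510×0.524 = 2989.9 t/h.

2990 t/h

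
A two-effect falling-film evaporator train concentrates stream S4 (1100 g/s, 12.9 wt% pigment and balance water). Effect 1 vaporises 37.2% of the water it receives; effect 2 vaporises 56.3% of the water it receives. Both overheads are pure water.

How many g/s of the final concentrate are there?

water in feed = 1100×0.871 = 958.1 g/s.
After stage 1: water left = (1−0.372)×958.1 = 601.69; stream total = 743.59 g/s.
After stage 2: water left = (1−0.563)×601.69 = 262.94; final concentrate = 404.84 g/s.

404.8 g/s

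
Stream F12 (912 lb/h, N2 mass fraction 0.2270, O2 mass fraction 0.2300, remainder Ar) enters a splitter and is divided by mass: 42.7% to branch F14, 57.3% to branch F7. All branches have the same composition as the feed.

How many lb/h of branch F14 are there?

389.4 lb/h

Branch F14 flow = 0.427×912 = 389.42 lb/h.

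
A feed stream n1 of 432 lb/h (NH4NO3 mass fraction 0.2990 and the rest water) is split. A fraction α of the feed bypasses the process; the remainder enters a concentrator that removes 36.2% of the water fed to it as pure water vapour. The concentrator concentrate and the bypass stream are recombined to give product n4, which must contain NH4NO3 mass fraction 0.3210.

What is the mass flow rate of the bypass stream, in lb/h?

All 432×0.299 = 129.17 lb/h of NH4NO3 reaches n4, so n4 = 129.17/0.321 = 402.39 lb/h and vapour = 29.607 lb/h.
The evaporator receives (1−α)·432 of feed at 0.701 water and removes 0.362 of that water:
0.362×0.701×(1−α)×432 = 29.607
(1−α) = 29.607/109.63 = 0.2701;  α = 0.7299.
Bypass flow = 0.7299×432 = 315.33 lb/h.

315.3 lb/h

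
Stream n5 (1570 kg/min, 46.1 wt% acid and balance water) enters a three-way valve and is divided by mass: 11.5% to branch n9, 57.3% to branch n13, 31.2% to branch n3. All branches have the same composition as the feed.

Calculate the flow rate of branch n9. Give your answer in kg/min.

180.6 kg/min

Branch n9 flow = 0.115×1570 = 180.55 kg/min.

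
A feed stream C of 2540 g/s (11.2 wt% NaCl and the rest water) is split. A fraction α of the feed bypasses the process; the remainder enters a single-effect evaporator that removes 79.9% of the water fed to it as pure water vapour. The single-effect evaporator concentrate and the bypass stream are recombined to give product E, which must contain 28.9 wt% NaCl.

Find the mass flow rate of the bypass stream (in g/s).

347.5 g/s

All 2540×0.112 = 284.48 g/s of NaCl reaches E, so E = 284.48/0.289 = 984.36 g/s and vapour = 1555.6 g/s.
The evaporator receives (1−α)·2540 of feed at 0.888 water and removes 0.799 of that water:
0.799×0.888×(1−α)×2540 = 1555.6
(1−α) = 1555.6/1802.2 = 0.8632;  α = 0.1368.
Bypass flow = 0.1368×2540 = 347.45 g/s.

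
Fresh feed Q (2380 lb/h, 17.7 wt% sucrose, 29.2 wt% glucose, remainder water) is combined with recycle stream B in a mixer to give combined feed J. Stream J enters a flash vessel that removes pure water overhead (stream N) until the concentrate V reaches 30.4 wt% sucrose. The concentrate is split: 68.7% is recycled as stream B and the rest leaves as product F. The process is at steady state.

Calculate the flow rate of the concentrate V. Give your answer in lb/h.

4427 lb/h

Overall sucrose balance (none leaves overhead): sucrose in fresh feed = sucrose in product, i.e. 2380×0.177 = (1−0.687)·V·0.304.
V = 421.26/(0.304×0.313) = 4427.2 lb/h.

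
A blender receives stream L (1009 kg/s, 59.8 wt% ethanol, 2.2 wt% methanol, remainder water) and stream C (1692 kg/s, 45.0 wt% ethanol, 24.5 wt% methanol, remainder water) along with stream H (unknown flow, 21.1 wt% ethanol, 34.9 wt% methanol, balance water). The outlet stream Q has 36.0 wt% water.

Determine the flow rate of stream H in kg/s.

Let H be the unknown flow. Total out = 2701 + H.
water balance: 899.48 + 0.440·H = 0.360·(2701 + H)
(0.440 − 0.360)·H = 0.360×2701 − 899.48 = 72.88
H = 72.88 / 0.080 = 911 kg/s

911 kg/s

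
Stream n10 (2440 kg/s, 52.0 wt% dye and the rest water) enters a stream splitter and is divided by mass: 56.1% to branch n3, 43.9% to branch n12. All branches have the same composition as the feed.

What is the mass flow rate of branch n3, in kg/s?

Branch n3 flow = 0.561×2440 = 1368.8 kg/s.

1369 kg/s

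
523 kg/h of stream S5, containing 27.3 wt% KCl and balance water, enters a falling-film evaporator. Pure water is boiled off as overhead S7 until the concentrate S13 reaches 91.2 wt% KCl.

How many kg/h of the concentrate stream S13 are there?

156.6 kg/h

KCl is conserved: 523×0.273 = 142.78 kg/h all reports to the concentrate.
Concentrate = 142.78/(target fraction) = 156.56 kg/h.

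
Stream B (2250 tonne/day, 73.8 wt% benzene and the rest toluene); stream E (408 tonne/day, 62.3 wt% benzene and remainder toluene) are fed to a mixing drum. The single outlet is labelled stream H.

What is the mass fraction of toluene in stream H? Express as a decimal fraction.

0.280

Total flow out = 2250 + 408 = 2658 tonne/day.
toluene in = 2250×0.262 + 408×0.377 = 743.32 tonne/day.
toluene mass fraction in H = 743.32/2658 = 0.280.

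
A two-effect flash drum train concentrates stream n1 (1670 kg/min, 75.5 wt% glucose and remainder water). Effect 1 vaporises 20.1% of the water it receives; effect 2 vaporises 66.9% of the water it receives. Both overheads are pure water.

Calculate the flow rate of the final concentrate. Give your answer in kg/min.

1369 kg/min

water in feed = 1670×0.245 = 409.15 kg/min.
After stage 1: water left = (1−0.201)×409.15 = 326.91; stream total = 1587.8 kg/min.
After stage 2: water left = (1−0.669)×326.91 = 108.21; final concentrate = 1369.1 kg/min.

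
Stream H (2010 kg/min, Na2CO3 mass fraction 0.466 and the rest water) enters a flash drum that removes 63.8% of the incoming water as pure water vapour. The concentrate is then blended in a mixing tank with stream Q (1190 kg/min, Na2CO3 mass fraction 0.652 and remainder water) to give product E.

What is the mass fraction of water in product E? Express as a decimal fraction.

0.319

Vapour removed = 0.638×0.534×2010 = 684.79 kg/min; concentrate = 1325.2 kg/min.
water reaching the mixer = 388.55 (from concentrate) + 1190×0.348 = 802.67 kg/min.
Product flow = 1325.2 + 1190 = 2515.2 kg/min; water fraction = 0.319.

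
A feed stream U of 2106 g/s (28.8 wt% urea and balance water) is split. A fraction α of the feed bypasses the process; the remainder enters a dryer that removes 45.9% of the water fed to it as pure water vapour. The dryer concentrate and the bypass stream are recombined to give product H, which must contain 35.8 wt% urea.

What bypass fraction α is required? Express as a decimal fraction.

0.402

All 2106×0.288 = 606.53 g/s of urea reaches H, so H = 606.53/0.358 = 1694.2 g/s and vapour = 411.79 g/s.
The evaporator receives (1−α)·2106 of feed at 0.712 water and removes 0.459 of that water:
0.459×0.712×(1−α)×2106 = 411.79
(1−α) = 411.79/688.26 = 0.5983;  α = 0.4017.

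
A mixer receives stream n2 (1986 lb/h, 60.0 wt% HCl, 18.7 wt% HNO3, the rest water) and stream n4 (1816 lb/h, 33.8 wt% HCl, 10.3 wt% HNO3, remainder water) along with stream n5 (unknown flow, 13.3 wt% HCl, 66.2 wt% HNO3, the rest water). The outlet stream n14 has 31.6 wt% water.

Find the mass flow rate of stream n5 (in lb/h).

2133 lb/h

Let n5 be the unknown flow. Total out = 3802 + n5.
water balance: 1438.2 + 0.205·n5 = 0.316·(3802 + n5)
(0.205 − 0.316)·n5 = 0.316×3802 − 1438.2 = -236.73
n5 = -236.73 / -0.111 = 2132.7 lb/h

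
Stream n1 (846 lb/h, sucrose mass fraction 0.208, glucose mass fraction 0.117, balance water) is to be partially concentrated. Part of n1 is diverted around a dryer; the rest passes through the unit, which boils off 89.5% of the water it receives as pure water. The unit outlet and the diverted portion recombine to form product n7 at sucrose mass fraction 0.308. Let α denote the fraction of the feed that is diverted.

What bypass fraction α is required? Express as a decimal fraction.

0.463

All 846×0.208 = 175.97 lb/h of sucrose reaches n7, so n7 = 175.97/0.308 = 571.32 lb/h and vapour = 274.68 lb/h.
The evaporator receives (1−α)·846 of feed at 0.675 water and removes 0.895 of that water:
0.895×0.675×(1−α)×846 = 274.68
(1−α) = 274.68/511.09 = 0.5374;  α = 0.4626.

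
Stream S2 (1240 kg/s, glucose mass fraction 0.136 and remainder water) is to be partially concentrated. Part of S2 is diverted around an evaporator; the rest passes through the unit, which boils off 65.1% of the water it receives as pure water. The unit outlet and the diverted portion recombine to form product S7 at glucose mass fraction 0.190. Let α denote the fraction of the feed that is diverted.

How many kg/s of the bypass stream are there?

613.4 kg/s

All 1240×0.136 = 168.64 kg/s of glucose reaches S7, so S7 = 168.64/0.190 = 887.58 kg/s and vapour = 352.42 kg/s.
The evaporator receives (1−α)·1240 of feed at 0.864 water and removes 0.651 of that water:
0.651×0.864×(1−α)×1240 = 352.42
(1−α) = 352.42/697.46 = 0.5053;  α = 0.4947.
Bypass flow = 0.4947×1240 = 613.43 kg/s.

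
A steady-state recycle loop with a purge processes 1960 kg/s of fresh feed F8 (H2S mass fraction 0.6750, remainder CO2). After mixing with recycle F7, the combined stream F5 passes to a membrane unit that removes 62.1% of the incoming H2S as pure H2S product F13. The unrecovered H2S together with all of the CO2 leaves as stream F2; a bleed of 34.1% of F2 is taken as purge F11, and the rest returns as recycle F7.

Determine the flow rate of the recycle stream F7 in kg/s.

CO2 enters only via F8 and leaves only via the purge: 1960×0.325 = 0.341×(CO2 in F2), and the membrane unit passes all CO2, so CO2 in F5 = CO2 in F2 = 1868 kg/s.
H2S in F5: m_A = 1960×0.675 + (1−0.341)·(1−0.621)·m_A, so m_A = 1323/0.7502 = 1763.4 kg/s.
F2 = (1−0.621)×1763.4 + 1868 = 2536.4 kg/s.
Recycle F7 = (1−0.341)×2536.4 = 1671.5 kg/s.

1671 kg/s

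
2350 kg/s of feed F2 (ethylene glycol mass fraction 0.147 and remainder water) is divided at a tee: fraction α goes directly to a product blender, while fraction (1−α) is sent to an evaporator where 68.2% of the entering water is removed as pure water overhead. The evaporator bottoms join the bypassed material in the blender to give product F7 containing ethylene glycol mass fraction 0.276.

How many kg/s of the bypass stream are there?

All 2350×0.147 = 345.45 kg/s of ethylene glycol reaches F7, so F7 = 345.45/0.276 = 1251.6 kg/s and vapour = 1098.4 kg/s.
The evaporator receives (1−α)·2350 of feed at 0.853 water and removes 0.682 of that water:
0.682×0.853×(1−α)×2350 = 1098.4
(1−α) = 1098.4/1367.1 = 0.8034;  α = 0.1966.
Bypass flow = 0.1966×2350 = 461.94 kg/s.

461.9 kg/s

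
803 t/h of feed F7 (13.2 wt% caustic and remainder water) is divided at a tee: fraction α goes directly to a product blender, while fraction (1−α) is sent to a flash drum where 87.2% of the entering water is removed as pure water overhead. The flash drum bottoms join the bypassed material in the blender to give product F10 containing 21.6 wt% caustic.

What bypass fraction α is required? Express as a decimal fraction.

All 803×0.132 = 106 t/h of caustic reaches F10, so F10 = 106/0.216 = 490.72 t/h and vapour = 312.28 t/h.
The evaporator receives (1−α)·803 of feed at 0.868 water and removes 0.872 of that water:
0.872×0.868×(1−α)×803 = 312.28
(1−α) = 312.28/607.79 = 0.5138;  α = 0.4862.

0.486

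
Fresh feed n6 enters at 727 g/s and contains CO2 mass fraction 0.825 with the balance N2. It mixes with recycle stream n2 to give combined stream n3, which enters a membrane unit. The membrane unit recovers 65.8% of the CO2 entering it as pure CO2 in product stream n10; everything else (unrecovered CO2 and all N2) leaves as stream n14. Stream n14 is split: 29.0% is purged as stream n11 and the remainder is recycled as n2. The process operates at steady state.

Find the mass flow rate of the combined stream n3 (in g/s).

1231 g/s

N2 enters only via n6 and leaves only via the purge: 727×0.175 = 0.290×(N2 in n14), and the membrane unit passes all N2, so N2 in n3 = N2 in n14 = 438.71 g/s.
CO2 in n3: m_A = 727×0.825 + (1−0.290)·(1−0.658)·m_A, so m_A = 599.77/0.7572 = 792.12 g/s.
n3 = 792.12 + 438.71 = 1230.8 g/s.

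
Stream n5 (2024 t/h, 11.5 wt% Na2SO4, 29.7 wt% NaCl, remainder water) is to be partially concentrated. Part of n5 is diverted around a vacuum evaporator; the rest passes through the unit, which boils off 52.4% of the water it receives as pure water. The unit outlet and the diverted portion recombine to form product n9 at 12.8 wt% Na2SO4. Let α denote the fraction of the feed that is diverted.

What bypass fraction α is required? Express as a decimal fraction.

0.670

All 2024×0.115 = 232.76 t/h of Na2SO4 reaches n9, so n9 = 232.76/0.128 = 1818.4 t/h and vapour = 205.56 t/h.
The evaporator receives (1−α)·2024 of feed at 0.588 water and removes 0.524 of that water:
0.524×0.588×(1−α)×2024 = 205.56
(1−α) = 205.56/623.62 = 0.3296;  α = 0.6704.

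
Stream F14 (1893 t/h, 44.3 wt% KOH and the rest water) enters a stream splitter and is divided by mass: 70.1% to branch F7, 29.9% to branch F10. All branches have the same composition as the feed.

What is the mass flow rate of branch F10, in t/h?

Branch F10 flow = 0.299×1893 = 566.01 t/h.

566 t/h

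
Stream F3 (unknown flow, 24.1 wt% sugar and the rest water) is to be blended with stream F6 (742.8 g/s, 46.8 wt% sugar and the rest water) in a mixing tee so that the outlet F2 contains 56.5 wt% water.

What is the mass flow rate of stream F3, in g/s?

Let F3 be the unknown flow. Total out = 742.8 + F3.
water balance: 395.17 + 0.759·F3 = 0.565·(742.8 + F3)
(0.759 − 0.565)·F3 = 0.565×742.8 − 395.17 = 24.512
F3 = 24.512 / 0.194 = 126.35 g/s

126.4 g/s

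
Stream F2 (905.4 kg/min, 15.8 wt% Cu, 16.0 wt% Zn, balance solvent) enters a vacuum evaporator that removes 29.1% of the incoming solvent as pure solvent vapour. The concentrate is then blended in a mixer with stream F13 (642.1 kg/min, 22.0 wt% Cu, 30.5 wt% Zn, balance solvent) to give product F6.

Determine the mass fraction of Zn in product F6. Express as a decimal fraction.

Vapour removed = 0.291×0.682×905.4 = 179.69 kg/min; concentrate = 725.71 kg/min.
Zn reaching the mixer = 144.86 (from concentrate) + 642.1×0.305 = 340.7 kg/min.
Product flow = 725.71 + 642.1 = 1367.8 kg/min; Zn fraction = 0.249.

0.249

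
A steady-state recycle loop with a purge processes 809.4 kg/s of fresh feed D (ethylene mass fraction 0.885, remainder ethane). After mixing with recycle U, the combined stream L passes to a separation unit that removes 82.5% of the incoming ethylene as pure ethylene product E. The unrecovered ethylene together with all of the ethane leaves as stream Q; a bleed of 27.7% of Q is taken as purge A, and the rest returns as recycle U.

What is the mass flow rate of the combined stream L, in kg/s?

1156 kg/s

ethane enters only via D and leaves only via the purge: 809.4×0.115 = 0.277×(ethane in Q), and the separation unit passes all ethane, so ethane in L = ethane in Q = 336.03 kg/s.
ethylene in L: m_A = 809.4×0.885 + (1−0.277)·(1−0.825)·m_A, so m_A = 716.32/0.8735 = 820.08 kg/s.
L = 820.08 + 336.03 = 1156.1 kg/s.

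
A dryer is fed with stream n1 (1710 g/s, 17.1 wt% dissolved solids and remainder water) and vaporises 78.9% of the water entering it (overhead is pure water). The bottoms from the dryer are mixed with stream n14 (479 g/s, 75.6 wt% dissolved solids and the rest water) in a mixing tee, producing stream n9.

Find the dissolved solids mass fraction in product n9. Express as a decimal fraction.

0.6114

Vapour removed = 0.789×0.829×1710 = 1118.5 g/s; concentrate = 591.52 g/s.
dissolved solids reaching the mixer = 292.41 (from concentrate) + 479×0.756 = 654.53 g/s.
Product flow = 591.52 + 479 = 1070.5 g/s; dissolved solids fraction = 0.6114.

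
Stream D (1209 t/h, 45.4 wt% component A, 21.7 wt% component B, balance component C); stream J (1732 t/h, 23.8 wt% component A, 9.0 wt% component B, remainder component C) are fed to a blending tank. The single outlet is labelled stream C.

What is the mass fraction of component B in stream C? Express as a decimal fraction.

Total flow out = 1209 + 1732 = 2941 t/h.
component B in = 1209×0.217 + 1732×0.090 = 418.23 t/h.
component B mass fraction in C = 418.23/2941 = 0.142.

0.142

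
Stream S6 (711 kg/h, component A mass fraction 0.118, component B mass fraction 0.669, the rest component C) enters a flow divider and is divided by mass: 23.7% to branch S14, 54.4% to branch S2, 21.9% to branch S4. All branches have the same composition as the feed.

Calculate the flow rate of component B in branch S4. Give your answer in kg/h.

104.2 kg/h

Branch S4 total = 0.219×711 = 155.71 kg/h.
component B in S4 = 0.669×155.71 = 104.17 kg/h.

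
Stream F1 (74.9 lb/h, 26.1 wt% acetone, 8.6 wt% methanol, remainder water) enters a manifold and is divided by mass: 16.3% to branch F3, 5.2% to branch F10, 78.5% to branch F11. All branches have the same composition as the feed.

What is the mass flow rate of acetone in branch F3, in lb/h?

3.186 lb/h

Branch F3 total = 0.163×74.9 = 12.209 lb/h.
acetone in F3 = 0.261×12.209 = 3.1865 lb/h.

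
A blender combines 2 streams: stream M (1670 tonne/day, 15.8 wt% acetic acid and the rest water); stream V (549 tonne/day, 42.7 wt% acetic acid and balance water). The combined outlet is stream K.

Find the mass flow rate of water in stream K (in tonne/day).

1721 tonne/day

water out = water in = 1670×0.842 + 549×0.573 = 1720.7 tonne/day.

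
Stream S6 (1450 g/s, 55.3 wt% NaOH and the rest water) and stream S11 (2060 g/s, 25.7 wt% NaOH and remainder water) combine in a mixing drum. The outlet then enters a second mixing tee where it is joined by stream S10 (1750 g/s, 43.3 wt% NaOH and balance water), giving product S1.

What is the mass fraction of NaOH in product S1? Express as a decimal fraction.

Overall, product flow = 5260 g/s.
NaOH in = 1450×0.553 + 2060×0.257 + 1750×0.433 = 2089 g/s.
NaOH fraction in S1 = 0.397.

0.397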